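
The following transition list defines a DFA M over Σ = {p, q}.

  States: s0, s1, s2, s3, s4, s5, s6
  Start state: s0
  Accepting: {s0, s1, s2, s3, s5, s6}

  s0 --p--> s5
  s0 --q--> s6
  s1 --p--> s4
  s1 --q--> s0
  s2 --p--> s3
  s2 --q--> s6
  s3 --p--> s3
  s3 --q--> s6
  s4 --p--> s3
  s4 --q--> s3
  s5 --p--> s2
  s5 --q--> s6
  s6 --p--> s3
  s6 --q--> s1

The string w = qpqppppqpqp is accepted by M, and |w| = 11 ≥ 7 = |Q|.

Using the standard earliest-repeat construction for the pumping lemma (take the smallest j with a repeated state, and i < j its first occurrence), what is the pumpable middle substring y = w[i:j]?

pq

State sequence: s0 -q-> s6 -p-> s3 -q-> s6 -p-> s3 -p-> s3 -p-> s3 -p-> s3 -q-> s6 -p-> s3 -q-> s6 -p-> s3
First repeat at step 3: s6 was already visited.

So i = 1, j = 3, giving x = w[0:1] = q, y = w[1:3] = pq, z = w[3:11] = ppppqpqp.
Check: |xy| = 3 ≤ 7 and |y| = 2 ≥ 1. Reading y takes M from s6 back to s6, so every xyⁱz is accepted.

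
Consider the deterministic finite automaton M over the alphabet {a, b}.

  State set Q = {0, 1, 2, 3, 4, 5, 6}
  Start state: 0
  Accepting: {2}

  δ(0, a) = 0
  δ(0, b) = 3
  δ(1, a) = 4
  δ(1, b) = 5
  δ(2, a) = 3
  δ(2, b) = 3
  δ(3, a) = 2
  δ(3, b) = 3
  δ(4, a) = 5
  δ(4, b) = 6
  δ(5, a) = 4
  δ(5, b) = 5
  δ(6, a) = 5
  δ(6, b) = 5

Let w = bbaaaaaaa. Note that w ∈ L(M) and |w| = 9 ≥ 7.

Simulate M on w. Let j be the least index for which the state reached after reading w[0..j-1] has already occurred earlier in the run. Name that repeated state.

Run of M on w = b b a a a a a a a:
  step 0: 0  (start)
  step 1: 3  (read b: 0→3)
  step 2: 3  (read b: 3→3)   ← first repeat (3 seen earlier)
  step 3: 2  (read a: 3→2)
  step 4: 3  (read a: 2→3)
  step 5: 2  (read a: 3→2)
  step 6: 3  (read a: 2→3)
  step 7: 2  (read a: 3→2)
  step 8: 3  (read a: 2→3)
  step 9: 2  (read a: 3→2)

The earliest repeat is at step j = 2: M is in 3, which it already visited at step i = 1.

3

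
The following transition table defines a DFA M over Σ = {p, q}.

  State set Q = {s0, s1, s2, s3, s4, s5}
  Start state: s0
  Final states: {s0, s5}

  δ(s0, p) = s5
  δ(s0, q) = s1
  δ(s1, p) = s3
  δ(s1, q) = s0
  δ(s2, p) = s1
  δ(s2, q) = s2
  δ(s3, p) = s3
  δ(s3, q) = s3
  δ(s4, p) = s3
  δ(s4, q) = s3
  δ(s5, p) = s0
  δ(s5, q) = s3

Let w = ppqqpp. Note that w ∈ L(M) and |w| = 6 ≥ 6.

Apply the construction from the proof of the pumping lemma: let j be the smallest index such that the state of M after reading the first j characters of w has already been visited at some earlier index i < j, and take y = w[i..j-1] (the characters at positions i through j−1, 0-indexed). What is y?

pp

State sequence: s0 -p-> s5 -p-> s0 -q-> s1 -q-> s0 -p-> s5 -p-> s0
First repeat at step 2: s0 was already visited.

So i = 0, j = 2, giving x = w[0:0] = ε, y = w[0:2] = pp, z = w[2:6] = qqpp.
Check: |xy| = 2 ≤ 6 and |y| = 2 ≥ 1. Reading y takes M from s0 back to s0, so every xyⁱz is accepted.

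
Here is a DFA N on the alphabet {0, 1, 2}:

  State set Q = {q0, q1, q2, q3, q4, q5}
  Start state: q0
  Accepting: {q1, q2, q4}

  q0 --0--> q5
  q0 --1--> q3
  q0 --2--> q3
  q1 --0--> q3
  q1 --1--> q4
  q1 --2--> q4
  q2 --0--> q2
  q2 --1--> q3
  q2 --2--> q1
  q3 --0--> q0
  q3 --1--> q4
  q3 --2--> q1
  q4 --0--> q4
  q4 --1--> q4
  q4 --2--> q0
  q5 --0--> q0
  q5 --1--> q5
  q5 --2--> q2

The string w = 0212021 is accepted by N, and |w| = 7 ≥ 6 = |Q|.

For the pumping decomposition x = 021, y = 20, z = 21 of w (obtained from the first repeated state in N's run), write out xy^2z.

xy^2z = 021·20·20·21 = 021202021.
Reading y = 20 takes N from q3 back to q3, so after x·y·y the machine is still in q3, and z then leads to the accepting state q4. Hence 021202021 ∈ L(N).

021202021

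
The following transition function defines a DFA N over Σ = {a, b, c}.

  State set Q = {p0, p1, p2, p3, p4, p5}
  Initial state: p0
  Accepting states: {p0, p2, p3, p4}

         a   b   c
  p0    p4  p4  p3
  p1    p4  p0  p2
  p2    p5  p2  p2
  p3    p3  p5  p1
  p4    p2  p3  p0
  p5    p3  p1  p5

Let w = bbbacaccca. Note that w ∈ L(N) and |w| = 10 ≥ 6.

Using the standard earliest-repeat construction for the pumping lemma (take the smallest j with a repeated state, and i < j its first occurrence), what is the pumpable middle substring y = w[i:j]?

State sequence: p0 -b-> p4 -b-> p3 -b-> p5 -a-> p3 -c-> p1 -a-> p4 -c-> p0 -c-> p3 -c-> p1 -a-> p4
First repeat at step 4: p3 was already visited.

So i = 2, j = 4, giving x = w[0:2] = bb, y = w[2:4] = ba, z = w[4:10] = caccca.
Check: |xy| = 4 ≤ 6 and |y| = 2 ≥ 1. Reading y takes N from p3 back to p3, so every xyⁱz is accepted.

ba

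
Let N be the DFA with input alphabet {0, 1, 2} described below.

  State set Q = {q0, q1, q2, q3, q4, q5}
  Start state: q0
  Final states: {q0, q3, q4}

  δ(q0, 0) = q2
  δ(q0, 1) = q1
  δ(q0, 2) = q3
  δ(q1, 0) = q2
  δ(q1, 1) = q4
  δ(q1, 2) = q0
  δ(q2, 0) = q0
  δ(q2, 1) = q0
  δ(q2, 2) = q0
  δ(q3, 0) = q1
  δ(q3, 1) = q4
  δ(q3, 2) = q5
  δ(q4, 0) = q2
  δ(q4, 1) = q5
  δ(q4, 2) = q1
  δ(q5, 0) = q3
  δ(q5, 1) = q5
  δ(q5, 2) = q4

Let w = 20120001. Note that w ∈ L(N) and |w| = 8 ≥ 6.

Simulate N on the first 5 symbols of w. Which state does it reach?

State sequence: q0 -2-> q3 -0-> q1 -1-> q4 -2-> q1 -0-> q2

After reading 5 characters, N is in state q2.

q2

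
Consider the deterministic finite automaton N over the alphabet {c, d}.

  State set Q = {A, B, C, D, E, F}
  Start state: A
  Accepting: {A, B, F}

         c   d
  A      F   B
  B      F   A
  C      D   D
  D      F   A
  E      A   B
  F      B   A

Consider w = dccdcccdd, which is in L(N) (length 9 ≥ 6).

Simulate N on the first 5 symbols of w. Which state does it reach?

F

Run of N on the first 5 characters of w = d c c d c:
  step 0: A  (start)
  step 1: B  (read d: A→B)
  step 2: F  (read c: B→F)
  step 3: B  (read c: F→B)
  step 4: A  (read d: B→A)
  step 5: F  (read c: A→F)

After reading 5 characters, N is in state F.
(This kind of state-tracing is the core of the pumping-lemma construction: with 6 states, pigeonhole forces a repeat within the first 6 steps.)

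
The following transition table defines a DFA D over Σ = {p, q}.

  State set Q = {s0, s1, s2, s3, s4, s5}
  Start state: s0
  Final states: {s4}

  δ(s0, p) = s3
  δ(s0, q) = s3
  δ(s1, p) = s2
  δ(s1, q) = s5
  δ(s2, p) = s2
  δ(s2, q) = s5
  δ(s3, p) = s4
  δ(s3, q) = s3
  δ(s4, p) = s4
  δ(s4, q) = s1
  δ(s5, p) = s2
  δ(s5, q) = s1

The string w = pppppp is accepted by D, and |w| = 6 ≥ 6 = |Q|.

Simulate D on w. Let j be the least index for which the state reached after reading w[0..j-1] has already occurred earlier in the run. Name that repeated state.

s4

State sequence: s0 -p-> s3 -p-> s4 -p-> s4 -p-> s4 -p-> s4 -p-> s4
First repeat at step 3: s4 was already visited.

The earliest repeat is at step j = 3: D is in s4, which it already visited at step i = 2.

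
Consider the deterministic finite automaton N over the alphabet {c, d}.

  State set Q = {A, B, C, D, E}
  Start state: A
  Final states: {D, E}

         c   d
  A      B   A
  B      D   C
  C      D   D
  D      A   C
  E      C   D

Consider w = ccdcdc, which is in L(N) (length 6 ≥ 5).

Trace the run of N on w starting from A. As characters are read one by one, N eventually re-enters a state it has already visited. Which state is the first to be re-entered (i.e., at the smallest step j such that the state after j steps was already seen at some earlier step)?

Run of N on w = c c d c d c:
  step 0: A  (start)
  step 1: B  (read c: A→B)
  step 2: D  (read c: B→D)
  step 3: C  (read d: D→C)
  step 4: D  (read c: C→D)   ← first repeat (D seen earlier)
  step 5: C  (read d: D→C)
  step 6: D  (read c: C→D)

The earliest repeat is at step j = 4: N is in D, which it already visited at step i = 2.
With |Q| = 5, pigeonhole forces a state repeat no later than step 5; the substring read between the first and second visits to that state can be pumped.

D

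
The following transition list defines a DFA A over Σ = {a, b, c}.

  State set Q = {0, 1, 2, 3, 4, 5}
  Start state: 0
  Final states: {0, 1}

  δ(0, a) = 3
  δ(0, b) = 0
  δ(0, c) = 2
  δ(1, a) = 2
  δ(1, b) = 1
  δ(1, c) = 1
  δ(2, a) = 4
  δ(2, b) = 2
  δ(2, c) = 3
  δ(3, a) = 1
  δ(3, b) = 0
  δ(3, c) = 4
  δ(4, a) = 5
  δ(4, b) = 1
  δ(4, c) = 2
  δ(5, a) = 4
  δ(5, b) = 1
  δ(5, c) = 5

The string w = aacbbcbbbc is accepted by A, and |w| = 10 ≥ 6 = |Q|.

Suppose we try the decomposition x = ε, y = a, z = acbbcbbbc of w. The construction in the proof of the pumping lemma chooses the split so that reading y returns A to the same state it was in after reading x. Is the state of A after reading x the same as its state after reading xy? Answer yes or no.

no

Run of A on the first 1 characters of w = a:
  step 0: 0  (start)
  step 1: 3  (read a: 0→3)

After x (step 0): 0. After xy (step 1): 3.
They differ (0 ≠ 3), so y is not a cycle from the state after x; this split is not the one the pumping-lemma construction produces, and pumping y need not keep the string in L(A).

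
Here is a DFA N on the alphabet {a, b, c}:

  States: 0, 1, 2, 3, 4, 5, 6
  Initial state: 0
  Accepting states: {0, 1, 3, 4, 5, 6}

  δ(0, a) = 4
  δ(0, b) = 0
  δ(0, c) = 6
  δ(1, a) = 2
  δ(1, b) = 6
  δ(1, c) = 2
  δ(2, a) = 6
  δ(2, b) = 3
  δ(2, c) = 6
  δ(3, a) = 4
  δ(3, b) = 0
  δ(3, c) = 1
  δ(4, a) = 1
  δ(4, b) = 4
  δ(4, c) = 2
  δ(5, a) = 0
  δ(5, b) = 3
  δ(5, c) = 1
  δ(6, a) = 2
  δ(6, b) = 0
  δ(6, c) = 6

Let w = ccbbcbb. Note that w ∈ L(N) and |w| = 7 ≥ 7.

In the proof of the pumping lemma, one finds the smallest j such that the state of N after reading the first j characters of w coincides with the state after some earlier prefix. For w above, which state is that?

6

Run of N on w = c c b b c b b:
  step 0: 0  (start)
  step 1: 6  (read c: 0→6)
  step 2: 6  (read c: 6→6)   ← first repeat (6 seen earlier)
  step 3: 0  (read b: 6→0)
  step 4: 0  (read b: 0→0)
  step 5: 6  (read c: 0→6)
  step 6: 0  (read b: 6→0)
  step 7: 0  (read b: 0→0)

The earliest repeat is at step j = 2: N is in 6, which it already visited at step i = 1.
The DFA has 7 states, so the proof of the pumping lemma guarantees a repeated state among the first 7+1 visited; the segment between the two visits is the pumpable y.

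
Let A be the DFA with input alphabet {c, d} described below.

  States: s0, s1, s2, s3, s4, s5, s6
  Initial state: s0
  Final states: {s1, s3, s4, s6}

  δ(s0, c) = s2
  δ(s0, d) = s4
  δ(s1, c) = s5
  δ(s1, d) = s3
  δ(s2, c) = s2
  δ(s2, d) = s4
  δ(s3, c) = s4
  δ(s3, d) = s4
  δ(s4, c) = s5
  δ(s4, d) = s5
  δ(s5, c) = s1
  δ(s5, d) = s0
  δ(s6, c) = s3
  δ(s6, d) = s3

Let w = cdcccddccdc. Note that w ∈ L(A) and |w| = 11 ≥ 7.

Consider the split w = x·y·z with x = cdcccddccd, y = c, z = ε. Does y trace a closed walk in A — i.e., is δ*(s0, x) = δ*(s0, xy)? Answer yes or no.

no

Run of A on the first 11 characters of w = c d c c c d d c c d c:
  step 0: s0  (start)
  step 1: s2  (read c: s0→s2)
  step 2: s4  (read d: s2→s4)
  step 3: s5  (read c: s4→s5)
  step 4: s1  (read c: s5→s1)
  step 5: s5  (read c: s1→s5)
  step 6: s0  (read d: s5→s0)
  step 7: s4  (read d: s0→s4)
  step 8: s5  (read c: s4→s5)
  step 9: s1  (read c: s5→s1)
  step 10: s3  (read d: s1→s3)
  step 11: s4  (read c: s3→s4)

After x (step 10): s3. After xy (step 11): s4.
They differ (s3 ≠ s4), so y is not a cycle from the state after x; this split is not the one the pumping-lemma construction produces, and pumping y need not keep the string in L(A).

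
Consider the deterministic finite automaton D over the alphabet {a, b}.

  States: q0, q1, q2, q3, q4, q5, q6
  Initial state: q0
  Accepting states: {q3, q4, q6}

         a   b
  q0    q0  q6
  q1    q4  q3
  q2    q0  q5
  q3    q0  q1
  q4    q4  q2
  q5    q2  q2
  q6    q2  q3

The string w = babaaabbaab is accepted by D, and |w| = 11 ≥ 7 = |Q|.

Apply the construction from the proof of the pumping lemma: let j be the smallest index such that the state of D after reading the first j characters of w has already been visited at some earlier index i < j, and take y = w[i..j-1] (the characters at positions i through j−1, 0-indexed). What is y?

ba

State sequence: q0 -b-> q6 -a-> q2 -b-> q5 -a-> q2 -a-> q0 -a-> q0 -b-> q6 -b-> q3 -a-> q0 -a-> q0 -b-> q6
First repeat at step 4: q2 was already visited.

So i = 2, j = 4, giving x = w[0:2] = ba, y = w[2:4] = ba, z = w[4:11] = aabbaab.
Check: |xy| = 4 ≤ 7 and |y| = 2 ≥ 1. Reading y takes D from q2 back to q2, so every xyⁱz is accepted.
With |Q| = 7, pigeonhole forces a state repeat no later than step 7; the substring read between the first and second visits to that state can be pumped.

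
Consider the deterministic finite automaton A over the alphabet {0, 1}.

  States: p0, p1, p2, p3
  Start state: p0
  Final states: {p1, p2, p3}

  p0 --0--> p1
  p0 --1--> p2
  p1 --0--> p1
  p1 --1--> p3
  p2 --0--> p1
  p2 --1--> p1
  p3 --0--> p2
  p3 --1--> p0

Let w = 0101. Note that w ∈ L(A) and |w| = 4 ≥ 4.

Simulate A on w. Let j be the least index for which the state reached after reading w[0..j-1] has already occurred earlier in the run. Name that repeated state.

p1

State sequence: p0 -0-> p1 -1-> p3 -0-> p2 -1-> p1
First repeat at step 4: p1 was already visited.

The earliest repeat is at step j = 4: A is in p1, which it already visited at step i = 1.
With |Q| = 4, pigeonhole forces a state repeat no later than step 4; the substring read between the first and second visits to that state can be pumped.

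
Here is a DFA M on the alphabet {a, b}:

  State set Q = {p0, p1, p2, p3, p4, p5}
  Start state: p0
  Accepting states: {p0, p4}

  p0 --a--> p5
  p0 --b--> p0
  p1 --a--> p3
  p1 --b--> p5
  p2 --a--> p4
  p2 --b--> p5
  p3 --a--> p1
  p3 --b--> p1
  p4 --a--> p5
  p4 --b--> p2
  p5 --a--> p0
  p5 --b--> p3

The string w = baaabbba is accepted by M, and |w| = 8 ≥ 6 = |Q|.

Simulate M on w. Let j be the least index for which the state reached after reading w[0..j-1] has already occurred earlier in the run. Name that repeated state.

p0

Run of M on w = b a a a b b b a:
  step 0: p0  (start)
  step 1: p0  (read b: p0→p0)   ← first repeat (p0 seen earlier)
  step 2: p5  (read a: p0→p5)
  step 3: p0  (read a: p5→p0)
  step 4: p5  (read a: p0→p5)
  step 5: p3  (read b: p5→p3)
  step 6: p1  (read b: p3→p1)
  step 7: p5  (read b: p1→p5)
  step 8: p0  (read a: p5→p0)

The earliest repeat is at step j = 1: M is in p0, which it already visited at step i = 0.
With |Q| = 6, pigeonhole forces a state repeat no later than step 6; the substring read between the first and second visits to that state can be pumped.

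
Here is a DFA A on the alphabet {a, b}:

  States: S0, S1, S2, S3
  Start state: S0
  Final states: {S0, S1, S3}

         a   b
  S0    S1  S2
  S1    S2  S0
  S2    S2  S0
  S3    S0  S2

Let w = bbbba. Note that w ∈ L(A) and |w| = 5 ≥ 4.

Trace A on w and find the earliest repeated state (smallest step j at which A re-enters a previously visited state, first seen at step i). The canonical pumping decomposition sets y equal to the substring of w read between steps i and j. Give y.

bb

State sequence: S0 -b-> S2 -b-> S0 -b-> S2 -b-> S0 -a-> S1
First repeat at step 2: S0 was already visited.

So i = 0, j = 2, giving x = w[0:0] = ε, y = w[0:2] = bb, z = w[2:5] = bba.
Check: |xy| = 2 ≤ 4 and |y| = 2 ≥ 1. Reading y takes A from S0 back to S0, so every xyⁱz is accepted.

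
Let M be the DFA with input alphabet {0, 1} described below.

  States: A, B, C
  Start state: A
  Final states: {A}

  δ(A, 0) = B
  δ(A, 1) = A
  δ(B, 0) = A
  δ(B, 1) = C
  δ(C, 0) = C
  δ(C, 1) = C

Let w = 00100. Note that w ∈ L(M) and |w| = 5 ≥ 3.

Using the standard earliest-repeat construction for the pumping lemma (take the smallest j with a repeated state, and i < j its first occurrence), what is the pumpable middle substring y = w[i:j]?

Run of M on w = 0 0 1 0 0:
  step 0: A  (start)
  step 1: B  (read 0: A→B)
  step 2: A  (read 0: B→A)   ← first repeat (A seen earlier)
  step 3: A  (read 1: A→A)
  step 4: B  (read 0: A→B)
  step 5: A  (read 0: B→A)

So i = 0, j = 2, giving x = w[0:0] = ε, y = w[0:2] = 00, z = w[2:5] = 100.
Check: |xy| = 2 ≤ 3 and |y| = 2 ≥ 1. Reading y takes M from A back to A, so every xyⁱz is accepted.

00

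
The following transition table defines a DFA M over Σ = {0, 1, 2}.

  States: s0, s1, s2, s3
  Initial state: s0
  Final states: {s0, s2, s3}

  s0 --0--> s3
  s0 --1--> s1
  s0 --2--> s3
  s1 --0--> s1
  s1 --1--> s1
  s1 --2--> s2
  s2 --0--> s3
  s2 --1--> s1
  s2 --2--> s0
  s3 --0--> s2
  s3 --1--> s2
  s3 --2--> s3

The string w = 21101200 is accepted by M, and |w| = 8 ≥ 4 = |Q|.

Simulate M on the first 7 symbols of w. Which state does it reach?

s3

State sequence: s0 -2-> s3 -1-> s2 -1-> s1 -0-> s1 -1-> s1 -2-> s2 -0-> s3

After reading 7 characters, M is in state s3.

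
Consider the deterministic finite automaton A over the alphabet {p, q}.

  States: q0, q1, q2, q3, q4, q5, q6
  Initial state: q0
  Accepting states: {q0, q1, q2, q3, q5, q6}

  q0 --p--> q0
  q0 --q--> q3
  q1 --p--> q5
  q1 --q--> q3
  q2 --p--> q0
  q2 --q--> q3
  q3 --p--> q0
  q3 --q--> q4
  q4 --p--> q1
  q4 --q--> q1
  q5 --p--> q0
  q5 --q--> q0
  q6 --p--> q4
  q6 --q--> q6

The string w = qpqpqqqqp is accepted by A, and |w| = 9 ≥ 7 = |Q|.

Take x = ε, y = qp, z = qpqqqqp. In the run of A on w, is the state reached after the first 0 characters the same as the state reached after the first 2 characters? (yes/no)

yes

Run of A on the first 2 characters of w = q p:
  step 0: q0  (start)
  step 1: q3  (read q: q0→q3)
  step 2: q0  (read p: q3→q0)

After x (step 0): q0. After xy (step 2): q0.
They match, so y = qp drives A around a cycle from q0 back to itself; pumping y any number of times keeps A in q0 before reading z, and xyⁱz ∈ L(A) for every i ≥ 0.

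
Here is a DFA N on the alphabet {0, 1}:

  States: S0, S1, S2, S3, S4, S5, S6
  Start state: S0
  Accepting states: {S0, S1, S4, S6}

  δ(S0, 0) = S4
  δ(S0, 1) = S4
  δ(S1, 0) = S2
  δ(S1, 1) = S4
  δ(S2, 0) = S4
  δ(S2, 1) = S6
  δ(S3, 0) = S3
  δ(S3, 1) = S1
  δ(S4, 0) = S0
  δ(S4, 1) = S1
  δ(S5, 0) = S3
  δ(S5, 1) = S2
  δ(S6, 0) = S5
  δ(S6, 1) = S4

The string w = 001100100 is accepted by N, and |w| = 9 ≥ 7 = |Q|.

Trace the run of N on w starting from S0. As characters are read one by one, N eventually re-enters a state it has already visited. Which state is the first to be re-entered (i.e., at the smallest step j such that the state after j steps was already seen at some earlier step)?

Run of N on w = 0 0 1 1 0 0 1 0 0:
  step 0: S0  (start)
  step 1: S4  (read 0: S0→S4)
  step 2: S0  (read 0: S4→S0)   ← first repeat (S0 seen earlier)
  step 3: S4  (read 1: S0→S4)
  step 4: S1  (read 1: S4→S1)
  step 5: S2  (read 0: S1→S2)
  step 6: S4  (read 0: S2→S4)
  step 7: S1  (read 1: S4→S1)
  step 8: S2  (read 0: S1→S2)
  step 9: S4  (read 0: S2→S4)

The earliest repeat is at step j = 2: N is in S0, which it already visited at step i = 0.
Pumping length from the standard proof: p = 7 (the number of states). The repeated state found above gives |xy| = j ≤ 7 and |y| = j − i ≥ 1.

S0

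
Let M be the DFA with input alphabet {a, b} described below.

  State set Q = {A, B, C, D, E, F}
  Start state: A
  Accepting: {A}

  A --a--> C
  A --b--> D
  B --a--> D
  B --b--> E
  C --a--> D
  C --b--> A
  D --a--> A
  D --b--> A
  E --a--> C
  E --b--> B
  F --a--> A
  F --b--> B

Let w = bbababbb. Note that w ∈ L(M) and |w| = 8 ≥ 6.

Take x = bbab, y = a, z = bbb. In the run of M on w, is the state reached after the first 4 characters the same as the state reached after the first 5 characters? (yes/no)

Run of M on the first 5 characters of w = b b a b a:
  step 0: A  (start)
  step 1: D  (read b: A→D)
  step 2: A  (read b: D→A)
  step 3: C  (read a: A→C)
  step 4: A  (read b: C→A)
  step 5: C  (read a: A→C)

After x (step 4): A. After xy (step 5): C.
They differ (A ≠ C), so y is not a cycle from the state after x; this split is not the one the pumping-lemma construction produces, and pumping y need not keep the string in L(M).

no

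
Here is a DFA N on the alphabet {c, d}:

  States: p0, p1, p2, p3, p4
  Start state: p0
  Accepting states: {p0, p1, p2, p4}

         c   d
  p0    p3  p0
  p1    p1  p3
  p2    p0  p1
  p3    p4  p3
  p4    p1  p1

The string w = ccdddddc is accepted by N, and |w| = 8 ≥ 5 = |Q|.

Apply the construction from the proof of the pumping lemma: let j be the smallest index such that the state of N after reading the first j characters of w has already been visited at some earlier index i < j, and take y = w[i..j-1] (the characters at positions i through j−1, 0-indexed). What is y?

State sequence: p0 -c-> p3 -c-> p4 -d-> p1 -d-> p3 -d-> p3 -d-> p3 -d-> p3 -c-> p4
First repeat at step 4: p3 was already visited.

So i = 1, j = 4, giving x = w[0:1] = c, y = w[1:4] = cdd, z = w[4:8] = dddc.
Check: |xy| = 4 ≤ 5 and |y| = 3 ≥ 1. Reading y takes N from p3 back to p3, so every xyⁱz is accepted.
With |Q| = 5, pigeonhole forces a state repeat no later than step 5; the substring read between the first and second visits to that state can be pumped.

cdd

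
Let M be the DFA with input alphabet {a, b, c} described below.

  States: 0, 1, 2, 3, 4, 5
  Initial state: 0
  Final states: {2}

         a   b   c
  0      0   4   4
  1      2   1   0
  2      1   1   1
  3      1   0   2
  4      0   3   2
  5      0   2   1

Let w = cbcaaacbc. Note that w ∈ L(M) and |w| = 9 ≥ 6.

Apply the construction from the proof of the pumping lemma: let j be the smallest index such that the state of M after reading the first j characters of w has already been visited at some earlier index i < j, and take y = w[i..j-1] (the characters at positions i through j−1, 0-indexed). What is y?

aa

Run of M on w = c b c a a a c b c:
  step 0: 0  (start)
  step 1: 4  (read c: 0→4)
  step 2: 3  (read b: 4→3)
  step 3: 2  (read c: 3→2)
  step 4: 1  (read a: 2→1)
  step 5: 2  (read a: 1→2)   ← first repeat (2 seen earlier)
  step 6: 1  (read a: 2→1)
  step 7: 0  (read c: 1→0)
  step 8: 4  (read b: 0→4)
  step 9: 2  (read c: 4→2)

So i = 3, j = 5, giving x = w[0:3] = cbc, y = w[3:5] = aa, z = w[5:9] = acbc.
Check: |xy| = 5 ≤ 6 and |y| = 2 ≥ 1. Reading y takes M from 2 back to 2, so every xyⁱz is accepted.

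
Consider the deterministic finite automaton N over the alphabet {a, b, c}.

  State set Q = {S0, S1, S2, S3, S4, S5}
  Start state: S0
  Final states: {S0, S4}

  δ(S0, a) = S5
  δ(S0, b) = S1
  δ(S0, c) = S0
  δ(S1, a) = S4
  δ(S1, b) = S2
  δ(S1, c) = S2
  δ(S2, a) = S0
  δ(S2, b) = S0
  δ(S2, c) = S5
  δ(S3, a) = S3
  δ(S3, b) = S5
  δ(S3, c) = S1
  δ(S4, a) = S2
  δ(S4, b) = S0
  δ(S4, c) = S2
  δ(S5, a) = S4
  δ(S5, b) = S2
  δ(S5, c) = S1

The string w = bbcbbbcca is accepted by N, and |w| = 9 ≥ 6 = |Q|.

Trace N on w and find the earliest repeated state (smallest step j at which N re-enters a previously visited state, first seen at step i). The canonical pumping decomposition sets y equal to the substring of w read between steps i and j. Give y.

State sequence: S0 -b-> S1 -b-> S2 -c-> S5 -b-> S2 -b-> S0 -b-> S1 -c-> S2 -c-> S5 -a-> S4
First repeat at step 4: S2 was already visited.

So i = 2, j = 4, giving x = w[0:2] = bb, y = w[2:4] = cb, z = w[4:9] = bbcca.
Check: |xy| = 4 ≤ 6 and |y| = 2 ≥ 1. Reading y takes N from S2 back to S2, so every xyⁱz is accepted.

cb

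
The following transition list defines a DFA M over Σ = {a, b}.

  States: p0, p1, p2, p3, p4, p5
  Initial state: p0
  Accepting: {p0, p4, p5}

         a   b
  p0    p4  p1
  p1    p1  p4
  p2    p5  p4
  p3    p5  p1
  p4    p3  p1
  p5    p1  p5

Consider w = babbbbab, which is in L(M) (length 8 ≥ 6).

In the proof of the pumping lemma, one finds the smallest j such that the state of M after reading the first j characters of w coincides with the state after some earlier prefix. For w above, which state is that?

p1

Run of M on w = b a b b b b a b:
  step 0: p0  (start)
  step 1: p1  (read b: p0→p1)
  step 2: p1  (read a: p1→p1)   ← first repeat (p1 seen earlier)
  step 3: p4  (read b: p1→p4)
  step 4: p1  (read b: p4→p1)
  step 5: p4  (read b: p1→p4)
  step 6: p1  (read b: p4→p1)
  step 7: p1  (read a: p1→p1)
  step 8: p4  (read b: p1→p4)

The earliest repeat is at step j = 2: M is in p1, which it already visited at step i = 1.
The DFA has 6 states, so the proof of the pumping lemma guarantees a repeated state among the first 6+1 visited; the segment between the two visits is the pumpable y.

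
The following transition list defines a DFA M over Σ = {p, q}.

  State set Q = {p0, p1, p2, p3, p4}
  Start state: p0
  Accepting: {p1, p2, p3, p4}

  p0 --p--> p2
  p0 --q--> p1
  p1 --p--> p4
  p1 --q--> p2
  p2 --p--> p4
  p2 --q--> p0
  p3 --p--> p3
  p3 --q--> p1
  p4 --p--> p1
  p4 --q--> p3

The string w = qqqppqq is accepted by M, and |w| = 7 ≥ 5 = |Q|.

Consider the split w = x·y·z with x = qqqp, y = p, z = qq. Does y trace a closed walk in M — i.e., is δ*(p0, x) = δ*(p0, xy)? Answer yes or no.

Run of M on the first 5 characters of w = q q q p p:
  step 0: p0  (start)
  step 1: p1  (read q: p0→p1)
  step 2: p2  (read q: p1→p2)
  step 3: p0  (read q: p2→p0)
  step 4: p2  (read p: p0→p2)
  step 5: p4  (read p: p2→p4)

After x (step 4): p2. After xy (step 5): p4.
They differ (p2 ≠ p4), so y is not a cycle from the state after x; this split is not the one the pumping-lemma construction produces, and pumping y need not keep the string in L(M).

no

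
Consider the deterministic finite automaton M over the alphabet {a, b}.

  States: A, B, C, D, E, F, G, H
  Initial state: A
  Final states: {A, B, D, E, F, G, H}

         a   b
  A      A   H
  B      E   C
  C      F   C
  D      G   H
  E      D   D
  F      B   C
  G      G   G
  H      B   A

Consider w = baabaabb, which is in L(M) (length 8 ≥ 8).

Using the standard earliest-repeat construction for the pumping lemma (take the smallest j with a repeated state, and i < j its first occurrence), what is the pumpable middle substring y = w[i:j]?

Run of M on w = b a a b a a b b:
  step 0: A  (start)
  step 1: H  (read b: A→H)
  step 2: B  (read a: H→B)
  step 3: E  (read a: B→E)
  step 4: D  (read b: E→D)
  step 5: G  (read a: D→G)
  step 6: G  (read a: G→G)   ← first repeat (G seen earlier)
  step 7: G  (read b: G→G)
  step 8: G  (read b: G→G)

So i = 5, j = 6, giving x = w[0:5] = baaba, y = w[5:6] = a, z = w[6:8] = bb.
Check: |xy| = 6 ≤ 8 and |y| = 1 ≥ 1. Reading y takes M from G back to G, so every xyⁱz is accepted.
Since M has 8 states, any run of length ≥ 8 visits 8+1 states, so by pigeonhole some state repeats within the first 8 steps — that repeat gives the pumpable loop.

a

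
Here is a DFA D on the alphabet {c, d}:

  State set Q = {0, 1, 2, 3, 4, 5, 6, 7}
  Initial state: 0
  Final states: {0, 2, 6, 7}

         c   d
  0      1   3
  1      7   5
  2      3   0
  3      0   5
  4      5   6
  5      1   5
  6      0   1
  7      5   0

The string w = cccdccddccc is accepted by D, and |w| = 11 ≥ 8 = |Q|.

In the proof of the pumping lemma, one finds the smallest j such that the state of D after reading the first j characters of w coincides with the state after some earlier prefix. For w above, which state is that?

State sequence: 0 -c-> 1 -c-> 7 -c-> 5 -d-> 5 -c-> 1 -c-> 7 -d-> 0 -d-> 3 -c-> 0 -c-> 1 -c-> 7
First repeat at step 4: 5 was already visited.

The earliest repeat is at step j = 4: D is in 5, which it already visited at step i = 3.

5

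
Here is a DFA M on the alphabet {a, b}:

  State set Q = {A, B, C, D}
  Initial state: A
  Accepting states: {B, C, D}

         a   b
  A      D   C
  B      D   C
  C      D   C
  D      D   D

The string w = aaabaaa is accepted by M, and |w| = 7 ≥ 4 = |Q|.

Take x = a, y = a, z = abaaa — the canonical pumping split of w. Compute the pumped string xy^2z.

xy^2z = a·a·a·abaaa = aaaabaaa.
Reading y = a takes M from D back to D, so after x·y·y the machine is still in D, and z then leads to the accepting state D. Hence aaaabaaa ∈ L(M).

aaaabaaa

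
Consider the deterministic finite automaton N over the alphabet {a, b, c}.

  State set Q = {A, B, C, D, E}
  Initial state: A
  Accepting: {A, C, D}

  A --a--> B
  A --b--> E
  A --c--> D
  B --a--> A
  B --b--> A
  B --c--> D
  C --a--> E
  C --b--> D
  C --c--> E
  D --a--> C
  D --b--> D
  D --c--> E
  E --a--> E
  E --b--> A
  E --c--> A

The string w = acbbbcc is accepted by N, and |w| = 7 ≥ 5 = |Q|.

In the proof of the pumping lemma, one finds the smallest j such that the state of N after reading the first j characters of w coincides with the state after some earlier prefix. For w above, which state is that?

D

Run of N on w = a c b b b c c:
  step 0: A  (start)
  step 1: B  (read a: A→B)
  step 2: D  (read c: B→D)
  step 3: D  (read b: D→D)   ← first repeat (D seen earlier)
  step 4: D  (read b: D→D)
  step 5: D  (read b: D→D)
  step 6: E  (read c: D→E)
  step 7: A  (read c: E→A)

The earliest repeat is at step j = 3: N is in D, which it already visited at step i = 2.
With |Q| = 5, pigeonhole forces a state repeat no later than step 5; the substring read between the first and second visits to that state can be pumped.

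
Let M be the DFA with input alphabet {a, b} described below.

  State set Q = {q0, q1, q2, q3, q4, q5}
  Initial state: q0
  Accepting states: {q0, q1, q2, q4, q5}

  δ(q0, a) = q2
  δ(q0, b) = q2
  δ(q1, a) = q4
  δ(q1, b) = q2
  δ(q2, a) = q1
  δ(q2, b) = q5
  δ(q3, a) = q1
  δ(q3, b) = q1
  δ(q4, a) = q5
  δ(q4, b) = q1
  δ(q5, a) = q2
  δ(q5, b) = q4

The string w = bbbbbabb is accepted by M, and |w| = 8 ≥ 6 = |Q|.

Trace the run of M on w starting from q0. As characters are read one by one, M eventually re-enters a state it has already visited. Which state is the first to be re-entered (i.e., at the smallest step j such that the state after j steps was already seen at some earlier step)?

Run of M on w = b b b b b a b b:
  step 0: q0  (start)
  step 1: q2  (read b: q0→q2)
  step 2: q5  (read b: q2→q5)
  step 3: q4  (read b: q5→q4)
  step 4: q1  (read b: q4→q1)
  step 5: q2  (read b: q1→q2)   ← first repeat (q2 seen earlier)
  step 6: q1  (read a: q2→q1)
  step 7: q2  (read b: q1→q2)
  step 8: q5  (read b: q2→q5)

The earliest repeat is at step j = 5: M is in q2, which it already visited at step i = 1.
Pumping length from the standard proof: p = 6 (the number of states). The repeated state found above gives |xy| = j ≤ 6 and |y| = j − i ≥ 1.

q2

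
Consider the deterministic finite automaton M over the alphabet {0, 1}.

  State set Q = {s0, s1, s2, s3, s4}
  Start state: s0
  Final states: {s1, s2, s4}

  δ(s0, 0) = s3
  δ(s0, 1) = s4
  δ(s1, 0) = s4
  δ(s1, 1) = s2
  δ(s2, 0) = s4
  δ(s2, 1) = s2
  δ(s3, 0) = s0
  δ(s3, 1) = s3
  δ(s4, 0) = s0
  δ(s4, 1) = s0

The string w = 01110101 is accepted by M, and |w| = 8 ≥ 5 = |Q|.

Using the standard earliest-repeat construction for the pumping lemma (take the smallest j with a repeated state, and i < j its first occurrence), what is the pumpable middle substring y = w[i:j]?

State sequence: s0 -0-> s3 -1-> s3 -1-> s3 -1-> s3 -0-> s0 -1-> s4 -0-> s0 -1-> s4
First repeat at step 2: s3 was already visited.

So i = 1, j = 2, giving x = w[0:1] = 0, y = w[1:2] = 1, z = w[2:8] = 110101.
Check: |xy| = 2 ≤ 5 and |y| = 1 ≥ 1. Reading y takes M from s3 back to s3, so every xyⁱz is accepted.

1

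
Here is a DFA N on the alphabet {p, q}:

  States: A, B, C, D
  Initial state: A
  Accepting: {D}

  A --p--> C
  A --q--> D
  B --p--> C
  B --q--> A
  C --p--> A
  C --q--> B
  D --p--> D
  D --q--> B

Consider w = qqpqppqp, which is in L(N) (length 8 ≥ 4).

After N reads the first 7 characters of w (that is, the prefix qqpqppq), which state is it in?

State sequence: A -q-> D -q-> B -p-> C -q-> B -p-> C -p-> A -q-> D

After reading 7 characters, N is in state D.

D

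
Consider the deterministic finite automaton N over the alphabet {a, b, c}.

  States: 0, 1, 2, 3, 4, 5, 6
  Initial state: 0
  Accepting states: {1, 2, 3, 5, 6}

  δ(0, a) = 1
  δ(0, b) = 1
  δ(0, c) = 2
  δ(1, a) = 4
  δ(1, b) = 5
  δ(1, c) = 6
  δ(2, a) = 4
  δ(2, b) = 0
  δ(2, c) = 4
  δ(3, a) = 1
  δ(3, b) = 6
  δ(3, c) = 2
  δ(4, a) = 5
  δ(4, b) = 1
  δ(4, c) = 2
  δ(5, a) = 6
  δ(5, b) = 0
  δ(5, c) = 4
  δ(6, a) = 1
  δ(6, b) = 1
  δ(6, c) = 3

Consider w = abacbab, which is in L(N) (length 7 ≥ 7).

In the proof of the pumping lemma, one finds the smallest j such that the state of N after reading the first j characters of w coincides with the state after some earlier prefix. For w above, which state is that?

6

Run of N on w = a b a c b a b:
  step 0: 0  (start)
  step 1: 1  (read a: 0→1)
  step 2: 5  (read b: 1→5)
  step 3: 6  (read a: 5→6)
  step 4: 3  (read c: 6→3)
  step 5: 6  (read b: 3→6)   ← first repeat (6 seen earlier)
  step 6: 1  (read a: 6→1)
  step 7: 5  (read b: 1→5)

The earliest repeat is at step j = 5: N is in 6, which it already visited at step i = 3.
With |Q| = 7, pigeonhole forces a state repeat no later than step 7; the substring read between the first and second visits to that state can be pumped.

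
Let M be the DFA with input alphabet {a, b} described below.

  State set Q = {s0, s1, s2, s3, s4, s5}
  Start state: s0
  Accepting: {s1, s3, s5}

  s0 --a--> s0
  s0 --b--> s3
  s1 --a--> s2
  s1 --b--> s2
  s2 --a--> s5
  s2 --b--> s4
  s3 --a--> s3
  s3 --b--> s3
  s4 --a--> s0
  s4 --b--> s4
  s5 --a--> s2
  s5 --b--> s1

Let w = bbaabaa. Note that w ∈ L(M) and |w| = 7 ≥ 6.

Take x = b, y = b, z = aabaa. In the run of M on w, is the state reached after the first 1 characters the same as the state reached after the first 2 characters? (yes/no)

yes

State sequence: s0 -b-> s3 -b-> s3

After x (step 1): s3. After xy (step 2): s3.
They match, so y = b drives M around a cycle from s3 back to itself; pumping y any number of times keeps M in s3 before reading z, and xyⁱz ∈ L(M) for every i ≥ 0.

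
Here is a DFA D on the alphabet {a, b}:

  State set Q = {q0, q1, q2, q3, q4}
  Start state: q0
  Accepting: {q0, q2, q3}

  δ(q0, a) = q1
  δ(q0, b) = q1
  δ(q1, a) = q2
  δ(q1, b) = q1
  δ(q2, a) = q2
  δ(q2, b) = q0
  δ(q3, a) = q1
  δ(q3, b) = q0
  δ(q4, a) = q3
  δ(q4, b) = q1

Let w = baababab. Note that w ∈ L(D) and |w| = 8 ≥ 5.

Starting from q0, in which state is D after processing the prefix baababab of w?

q0

Run of D on the first 8 characters of w = b a a b a b a b:
  step 0: q0  (start)
  step 1: q1  (read b: q0→q1)
  step 2: q2  (read a: q1→q2)
  step 3: q2  (read a: q2→q2)
  step 4: q0  (read b: q2→q0)
  step 5: q1  (read a: q0→q1)
  step 6: q1  (read b: q1→q1)
  step 7: q2  (read a: q1→q2)
  step 8: q0  (read b: q2→q0)

After reading 8 characters, D is in state q0.
(This kind of state-tracing is the core of the pumping-lemma construction: with 5 states, pigeonhole forces a repeat within the first 5 steps.)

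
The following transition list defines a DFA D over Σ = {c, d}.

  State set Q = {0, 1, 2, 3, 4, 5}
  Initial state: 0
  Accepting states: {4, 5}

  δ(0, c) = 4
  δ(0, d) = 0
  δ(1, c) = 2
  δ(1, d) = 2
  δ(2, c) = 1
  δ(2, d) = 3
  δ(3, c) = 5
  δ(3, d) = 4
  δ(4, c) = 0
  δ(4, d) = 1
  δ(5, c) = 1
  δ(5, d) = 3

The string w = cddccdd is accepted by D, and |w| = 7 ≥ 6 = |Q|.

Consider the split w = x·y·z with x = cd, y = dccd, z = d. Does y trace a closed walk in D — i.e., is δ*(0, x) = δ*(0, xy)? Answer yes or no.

no

Run of D on the first 6 characters of w = c d d c c d:
  step 0: 0  (start)
  step 1: 4  (read c: 0→4)
  step 2: 1  (read d: 4→1)
  step 3: 2  (read d: 1→2)
  step 4: 1  (read c: 2→1)
  step 5: 2  (read c: 1→2)
  step 6: 3  (read d: 2→3)

After x (step 2): 1. After xy (step 6): 3.
They differ (1 ≠ 3), so y is not a cycle from the state after x; this split is not the one the pumping-lemma construction produces, and pumping y need not keep the string in L(D).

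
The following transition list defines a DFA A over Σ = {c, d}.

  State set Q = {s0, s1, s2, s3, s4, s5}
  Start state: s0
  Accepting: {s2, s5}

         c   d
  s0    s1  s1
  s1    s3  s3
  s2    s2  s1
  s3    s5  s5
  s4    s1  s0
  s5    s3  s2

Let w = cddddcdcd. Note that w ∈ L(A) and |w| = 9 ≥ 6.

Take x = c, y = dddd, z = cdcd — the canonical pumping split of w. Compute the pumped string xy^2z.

xy^2z = c·dddd·dddd·cdcd = cddddddddcdcd.
Reading y = dddd takes A from s1 back to s1, so after x·y·y the machine is still in s1, and z then leads to the accepting state s5. Hence cddddddddcdcd ∈ L(A).

cddddddddcdcd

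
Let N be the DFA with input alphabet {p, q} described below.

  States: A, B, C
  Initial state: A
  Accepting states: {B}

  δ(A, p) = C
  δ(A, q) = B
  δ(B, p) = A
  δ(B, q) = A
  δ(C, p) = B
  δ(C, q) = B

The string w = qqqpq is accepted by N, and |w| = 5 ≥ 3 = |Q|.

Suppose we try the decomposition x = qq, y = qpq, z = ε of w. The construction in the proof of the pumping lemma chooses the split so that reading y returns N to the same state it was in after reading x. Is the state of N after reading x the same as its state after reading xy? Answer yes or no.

Run of N on the first 5 characters of w = q q q p q:
  step 0: A  (start)
  step 1: B  (read q: A→B)
  step 2: A  (read q: B→A)
  step 3: B  (read q: A→B)
  step 4: A  (read p: B→A)
  step 5: B  (read q: A→B)

After x (step 2): A. After xy (step 5): B.
They differ (A ≠ B), so y is not a cycle from the state after x; this split is not the one the pumping-lemma construction produces, and pumping y need not keep the string in L(N).

no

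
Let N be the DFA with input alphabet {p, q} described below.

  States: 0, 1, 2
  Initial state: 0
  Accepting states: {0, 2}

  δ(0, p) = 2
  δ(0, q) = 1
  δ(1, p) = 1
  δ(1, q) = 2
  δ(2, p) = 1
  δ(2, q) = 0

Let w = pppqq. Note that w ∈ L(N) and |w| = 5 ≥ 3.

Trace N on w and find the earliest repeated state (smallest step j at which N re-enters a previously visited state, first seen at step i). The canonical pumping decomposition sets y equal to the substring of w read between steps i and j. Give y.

p

Run of N on w = p p p q q:
  step 0: 0  (start)
  step 1: 2  (read p: 0→2)
  step 2: 1  (read p: 2→1)
  step 3: 1  (read p: 1→1)   ← first repeat (1 seen earlier)
  step 4: 2  (read q: 1→2)
  step 5: 0  (read q: 2→0)

So i = 2, j = 3, giving x = w[0:2] = pp, y = w[2:3] = p, z = w[3:5] = qq.
Check: |xy| = 3 ≤ 3 and |y| = 1 ≥ 1. Reading y takes N from 1 back to 1, so every xyⁱz is accepted.
Pumping length from the standard proof: p = 3 (the number of states). The repeated state found above gives |xy| = j ≤ 3 and |y| = j − i ≥ 1.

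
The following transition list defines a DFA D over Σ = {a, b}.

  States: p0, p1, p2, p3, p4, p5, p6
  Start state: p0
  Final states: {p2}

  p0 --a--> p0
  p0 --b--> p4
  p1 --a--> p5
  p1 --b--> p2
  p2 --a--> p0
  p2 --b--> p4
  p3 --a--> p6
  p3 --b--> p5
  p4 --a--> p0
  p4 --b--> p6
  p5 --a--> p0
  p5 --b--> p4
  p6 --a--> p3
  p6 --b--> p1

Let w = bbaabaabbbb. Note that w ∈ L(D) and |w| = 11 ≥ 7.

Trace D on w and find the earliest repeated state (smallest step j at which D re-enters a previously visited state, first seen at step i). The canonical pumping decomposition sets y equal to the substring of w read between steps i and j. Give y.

State sequence: p0 -b-> p4 -b-> p6 -a-> p3 -a-> p6 -b-> p1 -a-> p5 -a-> p0 -b-> p4 -b-> p6 -b-> p1 -b-> p2
First repeat at step 4: p6 was already visited.

So i = 2, j = 4, giving x = w[0:2] = bb, y = w[2:4] = aa, z = w[4:11] = baabbbb.
Check: |xy| = 4 ≤ 7 and |y| = 2 ≥ 1. Reading y takes D from p6 back to p6, so every xyⁱz is accepted.

aa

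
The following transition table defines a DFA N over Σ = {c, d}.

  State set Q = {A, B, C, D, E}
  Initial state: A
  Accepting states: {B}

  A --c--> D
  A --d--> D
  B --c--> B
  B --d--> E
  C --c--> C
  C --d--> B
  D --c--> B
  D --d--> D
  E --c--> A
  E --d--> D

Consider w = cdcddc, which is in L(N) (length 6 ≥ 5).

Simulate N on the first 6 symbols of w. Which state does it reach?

B

Run of N on the first 6 characters of w = c d c d d c:
  step 0: A  (start)
  step 1: D  (read c: A→D)
  step 2: D  (read d: D→D)
  step 3: B  (read c: D→B)
  step 4: E  (read d: B→E)
  step 5: D  (read d: E→D)
  step 6: B  (read c: D→B)

After reading 6 characters, N is in state B.
(This kind of state-tracing is the core of the pumping-lemma construction: with 5 states, pigeonhole forces a repeat within the first 5 steps.)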